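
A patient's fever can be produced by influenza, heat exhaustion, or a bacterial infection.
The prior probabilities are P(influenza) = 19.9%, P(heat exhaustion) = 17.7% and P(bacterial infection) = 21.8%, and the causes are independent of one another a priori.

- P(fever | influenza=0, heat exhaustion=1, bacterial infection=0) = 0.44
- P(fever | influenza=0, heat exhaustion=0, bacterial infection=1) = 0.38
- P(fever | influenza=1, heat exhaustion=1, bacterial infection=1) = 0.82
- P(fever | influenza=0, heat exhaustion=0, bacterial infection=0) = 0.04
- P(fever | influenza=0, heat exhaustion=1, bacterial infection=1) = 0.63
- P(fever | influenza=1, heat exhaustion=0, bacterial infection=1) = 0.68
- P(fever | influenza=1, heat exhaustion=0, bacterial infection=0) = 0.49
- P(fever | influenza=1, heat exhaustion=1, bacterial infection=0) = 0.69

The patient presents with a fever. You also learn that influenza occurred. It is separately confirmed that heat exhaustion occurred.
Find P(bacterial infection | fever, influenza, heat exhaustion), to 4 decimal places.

P(bacterial infection | fever, influenza, heat exhaustion) ≈ 0.2489

Numerator (weight on configurations with bacterial infection): 0.82×0.218 = 0.178760
Normalizer over all consistent configurations: 0.69×0.782 + 0.82×0.218 = 0.718340
P(bacterial infection | fever, influenza, heat exhaustion) = 0.178760/0.718340 ≈ 0.2489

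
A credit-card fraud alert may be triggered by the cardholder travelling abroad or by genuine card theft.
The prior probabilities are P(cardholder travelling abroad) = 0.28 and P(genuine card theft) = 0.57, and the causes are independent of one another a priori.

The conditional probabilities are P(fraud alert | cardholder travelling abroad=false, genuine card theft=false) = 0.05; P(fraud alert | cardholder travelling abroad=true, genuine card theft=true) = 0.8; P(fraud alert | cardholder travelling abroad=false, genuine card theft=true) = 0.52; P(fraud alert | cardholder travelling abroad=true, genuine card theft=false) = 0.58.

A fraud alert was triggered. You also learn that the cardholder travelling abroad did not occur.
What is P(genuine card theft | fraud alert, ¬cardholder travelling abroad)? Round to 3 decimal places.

Weight on genuine card theft=true, given the evidence: 0.52×0.57 = 0.296400
The normalizing constant is 0.05×0.43 + 0.52×0.57 = 0.317900
P(genuine card theft | fraud alert, ¬cardholder travelling abroad) = 0.296400/0.317900 ≈ 0.932

P(genuine card theft | fraud alert, ¬cardholder travelling abroad) ≈ 0.932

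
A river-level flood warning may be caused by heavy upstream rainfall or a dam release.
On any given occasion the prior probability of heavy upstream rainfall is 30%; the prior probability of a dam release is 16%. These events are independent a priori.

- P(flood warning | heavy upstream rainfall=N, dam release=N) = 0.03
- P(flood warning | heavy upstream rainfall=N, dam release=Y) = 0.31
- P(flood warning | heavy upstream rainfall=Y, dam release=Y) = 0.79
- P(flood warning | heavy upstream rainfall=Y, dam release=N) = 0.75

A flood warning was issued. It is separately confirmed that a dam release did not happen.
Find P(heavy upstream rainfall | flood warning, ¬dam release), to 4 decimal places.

P(heavy upstream rainfall | flood warning, ¬dam release) ≈ 0.9146

By total probability over both values of heavy upstream rainfall:
  P(flood warning | ¬dam release) = 0.03*0.7 + 0.75*0.3
        = 0.021000 + 0.225000 = 0.246000
Configurations with heavy upstream rainfall contribute 0.225000, so
  P(heavy upstream rainfall | flood warning, ¬dam release) = 0.225000 / 0.246000 ≈ 0.9146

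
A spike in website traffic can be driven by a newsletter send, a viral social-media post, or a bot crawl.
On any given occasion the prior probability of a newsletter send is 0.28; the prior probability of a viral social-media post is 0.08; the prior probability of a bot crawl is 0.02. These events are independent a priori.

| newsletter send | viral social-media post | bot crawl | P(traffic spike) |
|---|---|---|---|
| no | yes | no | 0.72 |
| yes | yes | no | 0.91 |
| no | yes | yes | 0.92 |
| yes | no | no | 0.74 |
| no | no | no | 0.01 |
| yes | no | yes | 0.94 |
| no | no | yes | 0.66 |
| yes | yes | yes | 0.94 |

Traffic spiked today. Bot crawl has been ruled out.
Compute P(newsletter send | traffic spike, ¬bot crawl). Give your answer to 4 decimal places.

P(newsletter send | traffic spike, ¬bot crawl) ≈ 0.8144

Weight on newsletter send=true, given the evidence: 0.190624 + 0.020384 = 0.211008
Normalizer over all consistent configurations: 0.01*0.72*0.92 + 0.72*0.72*0.08 + 0.74*0.28*0.92 + 0.91*0.28*0.08 = 0.259104
P(newsletter send | traffic spike, ¬bot crawl) = 0.211008/0.259104 ≈ 0.8144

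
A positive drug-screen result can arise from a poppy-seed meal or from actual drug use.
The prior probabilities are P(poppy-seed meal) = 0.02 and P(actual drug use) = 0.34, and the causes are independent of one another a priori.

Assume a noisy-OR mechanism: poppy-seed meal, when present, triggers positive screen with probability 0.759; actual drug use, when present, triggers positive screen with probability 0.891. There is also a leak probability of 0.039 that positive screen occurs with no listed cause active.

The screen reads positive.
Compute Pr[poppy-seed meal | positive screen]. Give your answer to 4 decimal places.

Under noisy-OR, P(positive screen | causes) = 1 − (1−0.039)·∏(1−qᵢ) over the active causes.
Sum P(positive screen|·) weighted by the priors over the 4 (poppy-seed meal, actual drug use) configurations:
  P(positive screen) = 0.039×0.98×0.66 + 0.895251×0.98×0.34 + 0.768399×0.02×0.66 + 0.974755×0.02×0.34
        = 0.025225 + 0.298298 + 0.010143 + 0.006628 = 0.340294
Keeping only the poppy-seed meal-present terms gives 0.016771, so
  P(poppy-seed meal | positive screen) = 0.016771 / 0.340294 ≈ 0.0493

Pr[poppy-seed meal | positive screen] ≈ 0.0493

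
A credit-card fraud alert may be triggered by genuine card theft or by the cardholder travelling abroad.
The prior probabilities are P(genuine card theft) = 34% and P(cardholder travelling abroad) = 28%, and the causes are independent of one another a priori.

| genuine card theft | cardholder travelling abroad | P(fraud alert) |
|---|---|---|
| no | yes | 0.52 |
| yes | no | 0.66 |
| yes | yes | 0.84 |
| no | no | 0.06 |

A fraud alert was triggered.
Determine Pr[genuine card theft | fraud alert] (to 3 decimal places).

Pr[genuine card theft | fraud alert] ≈ 0.660

P(fraud alert) = 0.06·0.66·0.72 + 0.52·0.66·0.28 + 0.66·0.34·0.72 + 0.84·0.34·0.28 = 0.028512 + 0.096096 + 0.161568 + 0.079968 = 0.366144
The genuine card theft-present share is 0.161568 + 0.079968 = 0.241536.
Hence the posterior is 0.241536/0.366144 ≈ 0.660.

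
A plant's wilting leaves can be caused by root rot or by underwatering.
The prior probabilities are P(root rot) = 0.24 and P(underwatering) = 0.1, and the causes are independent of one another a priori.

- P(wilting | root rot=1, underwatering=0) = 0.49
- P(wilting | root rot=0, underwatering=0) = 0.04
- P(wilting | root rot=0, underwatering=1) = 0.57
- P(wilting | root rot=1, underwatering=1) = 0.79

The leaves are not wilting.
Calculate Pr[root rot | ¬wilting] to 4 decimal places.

For the numerator, keep only root rot=true terms: 0.110160 + 0.005040 = 0.115200
The normalizing constant is 0.96*0.76*0.9 + 0.43*0.76*0.1 + 0.51*0.24*0.9 + 0.21*0.24*0.1 = 0.804520
P(root rot | ¬wilting) = 0.115200/0.804520 ≈ 0.1432

Pr[root rot | ¬wilting] ≈ 0.1432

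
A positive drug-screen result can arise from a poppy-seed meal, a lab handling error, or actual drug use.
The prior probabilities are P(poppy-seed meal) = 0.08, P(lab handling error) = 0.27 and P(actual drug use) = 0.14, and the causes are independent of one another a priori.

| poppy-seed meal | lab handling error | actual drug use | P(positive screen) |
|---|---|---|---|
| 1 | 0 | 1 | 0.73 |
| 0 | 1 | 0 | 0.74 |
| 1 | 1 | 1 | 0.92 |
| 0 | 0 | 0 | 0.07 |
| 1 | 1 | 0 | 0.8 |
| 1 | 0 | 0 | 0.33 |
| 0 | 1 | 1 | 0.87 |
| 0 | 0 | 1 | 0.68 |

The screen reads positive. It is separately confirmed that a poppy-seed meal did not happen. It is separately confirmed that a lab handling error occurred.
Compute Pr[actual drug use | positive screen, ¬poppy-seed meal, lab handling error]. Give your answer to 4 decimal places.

Enumerate both values of actual drug use and weight by the priors:
  P(positive screen | ¬poppy-seed meal, lab handling error) = 0.74*0.86 + 0.87*0.14
        = 0.636400 + 0.121800 = 0.758200
Keeping only the actual drug use-present terms gives 0.121800, so
  P(actual drug use | positive screen, ¬poppy-seed meal, lab handling error) = 0.121800 / 0.758200 ≈ 0.1606

Pr[actual drug use | positive screen, ¬poppy-seed meal, lab handling error] ≈ 0.1606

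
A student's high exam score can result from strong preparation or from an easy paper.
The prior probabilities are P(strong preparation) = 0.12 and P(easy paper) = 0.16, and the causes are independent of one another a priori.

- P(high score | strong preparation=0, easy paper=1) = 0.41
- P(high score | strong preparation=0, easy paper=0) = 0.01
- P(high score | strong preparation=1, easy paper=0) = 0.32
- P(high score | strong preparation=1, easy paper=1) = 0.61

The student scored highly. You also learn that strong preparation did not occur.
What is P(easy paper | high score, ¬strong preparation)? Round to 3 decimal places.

Enumerate both values of easy paper and weight by the priors:
  P(high score | ¬strong preparation) = 0.01·0.84 + 0.41·0.16
        = 0.008400 + 0.065600 = 0.074000
Configurations with easy paper contribute 0.065600, so
  P(easy paper | high score, ¬strong preparation) = 0.065600 / 0.074000 ≈ 0.886

P(easy paper | high score, ¬strong preparation) ≈ 0.886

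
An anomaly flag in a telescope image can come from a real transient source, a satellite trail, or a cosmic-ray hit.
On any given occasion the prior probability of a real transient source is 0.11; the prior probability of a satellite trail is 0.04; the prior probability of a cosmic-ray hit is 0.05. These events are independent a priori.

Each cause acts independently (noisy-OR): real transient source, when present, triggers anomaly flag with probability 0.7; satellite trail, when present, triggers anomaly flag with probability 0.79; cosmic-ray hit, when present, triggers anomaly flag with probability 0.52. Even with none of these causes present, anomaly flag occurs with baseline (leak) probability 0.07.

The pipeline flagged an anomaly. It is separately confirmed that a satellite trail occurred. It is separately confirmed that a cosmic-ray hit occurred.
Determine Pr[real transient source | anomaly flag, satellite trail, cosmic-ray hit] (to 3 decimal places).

Under noisy-OR, P(anomaly flag | causes) = 1 − (1−0.07)·∏(1−qᵢ) over the active causes.
P(anomaly flag | satellite trail, cosmic-ray hit) = 0.906256×0.89 + 0.971877×0.11 = 0.806568 + 0.106906 = 0.913474
The real transient source-present share is 0.971877×0.11 = 0.106906.
P(real transient source | anomaly flag, satellite trail, cosmic-ray hit) = 0.106906 / 0.913474 ≈ 0.117

Pr[real transient source | anomaly flag, satellite trail, cosmic-ray hit] ≈ 0.117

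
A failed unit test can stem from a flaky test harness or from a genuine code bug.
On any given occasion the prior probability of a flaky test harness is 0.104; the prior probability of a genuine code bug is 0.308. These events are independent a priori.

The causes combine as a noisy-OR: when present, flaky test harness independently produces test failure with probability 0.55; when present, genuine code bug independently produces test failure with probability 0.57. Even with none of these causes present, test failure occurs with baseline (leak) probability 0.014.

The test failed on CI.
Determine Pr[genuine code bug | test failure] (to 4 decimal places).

Pr[genuine code bug | test failure] ≈ 0.7915

Under noisy-OR, P(test failure | causes) = 1 − (1−0.014)·∏(1−qᵢ) over the active causes.
Numerator (weight on configurations with genuine code bug): 0.158963 + 0.025921 = 0.184884
Denominator P(test failure): 0.014×0.896×0.692 + 0.57602×0.896×0.308 + 0.5563×0.104×0.692 + 0.809209×0.104×0.308 = 0.233600
Posterior = 0.184884 / 0.233600 ≈ 0.7915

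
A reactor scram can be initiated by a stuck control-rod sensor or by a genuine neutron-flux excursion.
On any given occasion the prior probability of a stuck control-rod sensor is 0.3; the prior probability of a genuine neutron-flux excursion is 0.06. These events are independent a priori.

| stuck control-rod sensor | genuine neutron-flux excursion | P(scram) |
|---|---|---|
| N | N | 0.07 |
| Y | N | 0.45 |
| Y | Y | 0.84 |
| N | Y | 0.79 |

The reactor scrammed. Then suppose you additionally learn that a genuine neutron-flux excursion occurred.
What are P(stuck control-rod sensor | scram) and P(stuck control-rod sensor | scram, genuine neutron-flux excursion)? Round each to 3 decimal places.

For the numerator, keep only stuck control-rod sensor=true terms: 0.126900 + 0.015120 = 0.142020
Normalizer over all consistent configurations: 0.07×0.7×0.94 + 0.79×0.7×0.06 + 0.45×0.3×0.94 + 0.84×0.3×0.06 = 0.221260
Posterior = 0.142020 / 0.221260 ≈ 0.642

With the extra evidence:
For the numerator, keep only stuck control-rod sensor=true terms: 0.84*0.3 = 0.252000
Normalizer over all consistent configurations: 0.79*0.7 + 0.84*0.3 = 0.805000
Posterior = 0.252000 / 0.805000 ≈ 0.313
This is intercausal reasoning (explaining away): once genuine neutron-flux excursion accounts for the scram, stuck control-rod sensor becomes less likely.

P(stuck control-rod sensor | scram) ≈ 0.642; P(stuck control-rod sensor | scram, genuine neutron-flux excursion) ≈ 0.313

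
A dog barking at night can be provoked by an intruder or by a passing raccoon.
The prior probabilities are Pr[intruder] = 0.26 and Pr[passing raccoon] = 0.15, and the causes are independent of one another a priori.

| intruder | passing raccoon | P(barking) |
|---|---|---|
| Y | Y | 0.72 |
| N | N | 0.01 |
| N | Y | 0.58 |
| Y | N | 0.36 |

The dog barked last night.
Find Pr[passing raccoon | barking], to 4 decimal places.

By total probability over the 4 (intruder, passing raccoon) configurations:
  P(barking) = 0.01·0.74·0.85 + 0.58·0.74·0.15 + 0.36·0.26·0.85 + 0.72·0.26·0.15
        = 0.006290 + 0.064380 + 0.079560 + 0.028080 = 0.178310
Configurations with passing raccoon contribute 0.092460, so
  P(passing raccoon | barking) = 0.092460 / 0.178310 ≈ 0.5185

Pr[passing raccoon | barking] ≈ 0.5185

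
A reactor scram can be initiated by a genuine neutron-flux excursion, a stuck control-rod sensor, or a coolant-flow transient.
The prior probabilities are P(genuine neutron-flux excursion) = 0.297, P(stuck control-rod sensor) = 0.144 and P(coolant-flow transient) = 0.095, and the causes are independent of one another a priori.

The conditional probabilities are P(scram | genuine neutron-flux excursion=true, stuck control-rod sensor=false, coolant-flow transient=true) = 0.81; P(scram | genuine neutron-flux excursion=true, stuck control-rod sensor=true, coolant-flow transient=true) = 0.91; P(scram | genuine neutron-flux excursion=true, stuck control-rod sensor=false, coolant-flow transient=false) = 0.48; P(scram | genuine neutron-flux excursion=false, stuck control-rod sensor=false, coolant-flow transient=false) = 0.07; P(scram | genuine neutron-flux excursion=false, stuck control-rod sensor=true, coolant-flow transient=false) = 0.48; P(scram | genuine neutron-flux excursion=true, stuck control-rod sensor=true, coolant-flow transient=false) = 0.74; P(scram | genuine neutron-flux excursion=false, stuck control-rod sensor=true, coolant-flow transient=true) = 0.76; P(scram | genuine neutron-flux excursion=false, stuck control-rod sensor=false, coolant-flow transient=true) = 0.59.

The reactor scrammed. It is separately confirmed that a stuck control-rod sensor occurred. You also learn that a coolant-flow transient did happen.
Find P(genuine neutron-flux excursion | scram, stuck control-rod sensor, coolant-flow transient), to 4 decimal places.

P(genuine neutron-flux excursion | scram, stuck control-rod sensor, coolant-flow transient) ≈ 0.3359

Weight on genuine neutron-flux excursion=true, given the evidence: 0.91×0.297 = 0.270270
Normalizer over all consistent configurations: 0.76×0.703 + 0.91×0.297 = 0.804550
Posterior = 0.270270 / 0.804550 ≈ 0.3359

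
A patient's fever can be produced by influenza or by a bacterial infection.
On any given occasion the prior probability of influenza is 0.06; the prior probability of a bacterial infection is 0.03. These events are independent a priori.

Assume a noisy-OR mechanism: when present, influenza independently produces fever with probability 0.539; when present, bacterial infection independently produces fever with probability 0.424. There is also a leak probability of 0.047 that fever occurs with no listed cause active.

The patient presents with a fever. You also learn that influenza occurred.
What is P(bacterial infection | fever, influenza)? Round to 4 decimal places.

Under noisy-OR, P(fever | causes) = 1 − (1−0.047)·∏(1−qᵢ) over the active causes.
For the numerator, keep only bacterial infection=true terms: 0.746944*0.03 = 0.022408
The normalizing constant is 0.560667*0.97 + 0.746944*0.03 = 0.566255
P(bacterial infection | fever, influenza) = 0.022408/0.566255 ≈ 0.0396

P(bacterial infection | fever, influenza) ≈ 0.0396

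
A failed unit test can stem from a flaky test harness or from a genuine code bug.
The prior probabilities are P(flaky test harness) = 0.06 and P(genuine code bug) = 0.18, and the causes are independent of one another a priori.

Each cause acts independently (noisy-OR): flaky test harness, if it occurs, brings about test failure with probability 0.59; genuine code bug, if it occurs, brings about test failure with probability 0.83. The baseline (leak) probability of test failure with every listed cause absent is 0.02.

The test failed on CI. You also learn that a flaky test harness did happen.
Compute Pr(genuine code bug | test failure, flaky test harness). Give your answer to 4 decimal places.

Pr(genuine code bug | test failure, flaky test harness) ≈ 0.2548

Under noisy-OR, P(test failure | causes) = 1 − (1−0.02)·∏(1−qᵢ) over the active causes.
P(test failure | flaky test harness) = 0.5982·0.82 + 0.931694·0.18 = 0.490524 + 0.167705 = 0.658229
Restricting to configurations with genuine code bug present: 0.931694·0.18 = 0.167705.
P(genuine code bug | test failure, flaky test harness) = 0.167705 / 0.658229 ≈ 0.2548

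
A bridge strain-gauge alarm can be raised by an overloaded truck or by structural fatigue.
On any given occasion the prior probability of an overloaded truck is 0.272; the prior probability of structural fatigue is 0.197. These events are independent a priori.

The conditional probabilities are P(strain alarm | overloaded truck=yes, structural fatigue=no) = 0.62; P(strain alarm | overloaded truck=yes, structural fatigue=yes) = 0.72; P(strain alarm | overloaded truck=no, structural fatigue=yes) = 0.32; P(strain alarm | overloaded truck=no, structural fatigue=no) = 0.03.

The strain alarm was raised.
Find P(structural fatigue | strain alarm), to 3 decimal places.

P(structural fatigue | strain alarm) ≈ 0.356

P(strain alarm) = 0.03*0.728*0.803 + 0.32*0.728*0.197 + 0.62*0.272*0.803 + 0.72*0.272*0.197 = 0.017538 + 0.045893 + 0.135418 + 0.038580 = 0.237429
Of this, 0.084473 comes from 0.045893 + 0.038580 (the structural fatigue=true cases).
Hence the posterior is 0.084473/0.237429 ≈ 0.356.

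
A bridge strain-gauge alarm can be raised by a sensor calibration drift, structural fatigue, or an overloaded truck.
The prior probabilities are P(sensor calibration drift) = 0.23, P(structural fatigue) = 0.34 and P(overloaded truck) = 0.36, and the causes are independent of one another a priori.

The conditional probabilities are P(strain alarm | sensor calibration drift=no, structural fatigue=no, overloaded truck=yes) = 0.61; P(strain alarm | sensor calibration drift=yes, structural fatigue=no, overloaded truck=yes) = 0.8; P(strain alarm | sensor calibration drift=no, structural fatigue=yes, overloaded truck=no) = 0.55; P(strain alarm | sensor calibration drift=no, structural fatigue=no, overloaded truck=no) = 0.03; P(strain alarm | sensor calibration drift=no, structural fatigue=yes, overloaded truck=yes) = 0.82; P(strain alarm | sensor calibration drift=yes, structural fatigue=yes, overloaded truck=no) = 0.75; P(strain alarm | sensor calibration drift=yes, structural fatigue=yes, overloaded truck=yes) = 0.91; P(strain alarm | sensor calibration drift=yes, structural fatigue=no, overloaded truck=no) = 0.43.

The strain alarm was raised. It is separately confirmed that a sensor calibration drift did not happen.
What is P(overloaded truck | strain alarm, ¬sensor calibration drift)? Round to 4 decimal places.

P(strain alarm | ¬sensor calibration drift) = 0.03*0.66*0.64 + 0.61*0.66*0.36 + 0.55*0.34*0.64 + 0.82*0.34*0.36 = 0.012672 + 0.144936 + 0.119680 + 0.100368 = 0.377656
The overloaded truck-present share is 0.144936 + 0.100368 = 0.245304.
So P(overloaded truck | strain alarm, ¬sensor calibration drift) = 0.245304/0.377656 ≈ 0.6495.

P(overloaded truck | strain alarm, ¬sensor calibration drift) ≈ 0.6495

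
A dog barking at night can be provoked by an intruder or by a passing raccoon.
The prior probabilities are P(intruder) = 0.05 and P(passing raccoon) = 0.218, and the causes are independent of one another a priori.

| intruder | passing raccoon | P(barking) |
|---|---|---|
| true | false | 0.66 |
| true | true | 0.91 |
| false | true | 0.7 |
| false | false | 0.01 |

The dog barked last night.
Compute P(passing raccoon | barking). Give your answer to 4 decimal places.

Sum P(barking|·) weighted by the priors over the 4 (intruder, passing raccoon) configurations:
  P(barking) = 0.01·0.95·0.782 + 0.7·0.95·0.218 + 0.66·0.05·0.782 + 0.91·0.05·0.218
        = 0.007429 + 0.144970 + 0.025806 + 0.009919 = 0.188124
The terms with passing raccoon present sum to 0.154889, so
  P(passing raccoon | barking) = 0.154889 / 0.188124 ≈ 0.8233

P(passing raccoon | barking) ≈ 0.8233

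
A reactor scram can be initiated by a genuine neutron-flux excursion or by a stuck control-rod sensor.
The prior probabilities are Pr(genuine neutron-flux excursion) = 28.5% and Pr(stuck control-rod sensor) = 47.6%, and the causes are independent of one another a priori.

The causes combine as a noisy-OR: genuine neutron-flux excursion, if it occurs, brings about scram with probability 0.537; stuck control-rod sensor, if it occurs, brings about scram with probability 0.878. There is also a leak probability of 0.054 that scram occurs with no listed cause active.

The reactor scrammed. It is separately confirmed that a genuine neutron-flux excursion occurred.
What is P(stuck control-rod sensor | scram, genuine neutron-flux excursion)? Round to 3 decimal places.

Under noisy-OR, P(scram | causes) = 1 − (1−0.054)·∏(1−qᵢ) over the active causes.
P(scram | genuine neutron-flux excursion) = 0.562002·0.524 + 0.946564·0.476 = 0.294489 + 0.450564 = 0.745053
Of this, 0.450564 comes from 0.946564·0.476 (the stuck control-rod sensor=true cases).
P(stuck control-rod sensor | scram, genuine neutron-flux excursion) = 0.450564 / 0.745053 ≈ 0.605

P(stuck control-rod sensor | scram, genuine neutron-flux excursion) ≈ 0.605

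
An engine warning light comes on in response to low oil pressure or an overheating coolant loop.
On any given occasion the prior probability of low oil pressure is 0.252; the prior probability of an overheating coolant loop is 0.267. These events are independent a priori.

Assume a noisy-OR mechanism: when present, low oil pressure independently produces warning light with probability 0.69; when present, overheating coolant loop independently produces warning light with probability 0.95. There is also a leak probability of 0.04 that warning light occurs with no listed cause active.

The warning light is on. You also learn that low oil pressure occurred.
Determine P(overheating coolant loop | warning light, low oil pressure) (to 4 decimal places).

Under noisy-OR, P(warning light | causes) = 1 − (1−0.04)·∏(1−qᵢ) over the active causes.
For the numerator, keep only overheating coolant loop=true terms: 0.98512×0.267 = 0.263027
The normalizing constant is 0.7024×0.733 + 0.98512×0.267 = 0.777886
P(overheating coolant loop | warning light, low oil pressure) = 0.263027/0.777886 ≈ 0.3381

P(overheating coolant loop | warning light, low oil pressure) ≈ 0.3381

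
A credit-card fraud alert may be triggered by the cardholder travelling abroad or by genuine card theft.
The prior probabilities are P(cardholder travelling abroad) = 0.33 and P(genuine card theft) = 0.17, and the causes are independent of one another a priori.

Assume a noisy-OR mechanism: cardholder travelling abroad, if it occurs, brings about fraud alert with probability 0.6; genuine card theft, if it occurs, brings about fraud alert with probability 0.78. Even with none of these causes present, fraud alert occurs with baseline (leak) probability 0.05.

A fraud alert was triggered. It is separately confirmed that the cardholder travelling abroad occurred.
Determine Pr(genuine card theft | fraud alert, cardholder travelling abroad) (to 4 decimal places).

Pr(genuine card theft | fraud alert, cardholder travelling abroad) ≈ 0.2324

Under noisy-OR, P(fraud alert | causes) = 1 − (1−0.05)·∏(1−qᵢ) over the active causes.
P(fraud alert | cardholder travelling abroad) = 0.62*0.83 + 0.9164*0.17 = 0.514600 + 0.155788 = 0.670388
Restricting to configurations with genuine card theft present: 0.9164*0.17 = 0.155788.
So P(genuine card theft | fraud alert, cardholder travelling abroad) = 0.155788/0.670388 ≈ 0.2324.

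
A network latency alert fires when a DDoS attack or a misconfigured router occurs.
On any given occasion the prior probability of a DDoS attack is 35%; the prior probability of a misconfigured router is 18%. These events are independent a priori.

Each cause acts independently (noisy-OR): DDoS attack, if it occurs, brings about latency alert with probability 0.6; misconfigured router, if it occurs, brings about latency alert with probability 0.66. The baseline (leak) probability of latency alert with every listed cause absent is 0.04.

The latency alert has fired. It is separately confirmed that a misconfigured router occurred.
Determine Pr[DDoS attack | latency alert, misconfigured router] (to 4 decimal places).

Pr[DDoS attack | latency alert, misconfigured router] ≈ 0.4100

Under noisy-OR, P(latency alert | causes) = 1 − (1−0.04)·∏(1−qᵢ) over the active causes.
Sum P(latency alert|·) weighted by the priors over both values of DDoS attack:
  P(latency alert | misconfigured router) = 0.6736*0.65 + 0.86944*0.35
        = 0.437840 + 0.304304 = 0.742144
Keeping only the DDoS attack-present terms gives 0.304304, so
  P(DDoS attack | latency alert, misconfigured router) = 0.304304 / 0.742144 ≈ 0.4100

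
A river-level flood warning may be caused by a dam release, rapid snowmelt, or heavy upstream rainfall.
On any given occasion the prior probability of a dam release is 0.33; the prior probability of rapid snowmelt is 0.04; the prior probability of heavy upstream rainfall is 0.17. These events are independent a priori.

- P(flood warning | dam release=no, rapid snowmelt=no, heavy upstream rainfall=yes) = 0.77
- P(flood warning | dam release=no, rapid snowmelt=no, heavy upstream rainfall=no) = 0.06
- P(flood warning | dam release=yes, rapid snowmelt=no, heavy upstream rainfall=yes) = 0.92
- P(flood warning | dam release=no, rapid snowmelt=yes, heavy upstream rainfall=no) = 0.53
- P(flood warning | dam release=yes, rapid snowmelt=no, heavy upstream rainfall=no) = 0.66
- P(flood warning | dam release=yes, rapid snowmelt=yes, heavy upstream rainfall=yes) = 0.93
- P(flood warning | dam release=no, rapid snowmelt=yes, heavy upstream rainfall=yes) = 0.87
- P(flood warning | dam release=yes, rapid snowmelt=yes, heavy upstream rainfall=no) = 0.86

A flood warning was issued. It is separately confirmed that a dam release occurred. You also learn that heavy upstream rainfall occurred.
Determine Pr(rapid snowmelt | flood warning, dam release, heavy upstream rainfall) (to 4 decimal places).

P(flood warning | dam release, heavy upstream rainfall) = 0.92*0.96 + 0.93*0.04 = 0.883200 + 0.037200 = 0.920400
The rapid snowmelt-present share is 0.93*0.04 = 0.037200.
P(rapid snowmelt | flood warning, dam release, heavy upstream rainfall) = 0.037200 / 0.920400 ≈ 0.0404

Pr(rapid snowmelt | flood warning, dam release, heavy upstream rainfall) ≈ 0.0404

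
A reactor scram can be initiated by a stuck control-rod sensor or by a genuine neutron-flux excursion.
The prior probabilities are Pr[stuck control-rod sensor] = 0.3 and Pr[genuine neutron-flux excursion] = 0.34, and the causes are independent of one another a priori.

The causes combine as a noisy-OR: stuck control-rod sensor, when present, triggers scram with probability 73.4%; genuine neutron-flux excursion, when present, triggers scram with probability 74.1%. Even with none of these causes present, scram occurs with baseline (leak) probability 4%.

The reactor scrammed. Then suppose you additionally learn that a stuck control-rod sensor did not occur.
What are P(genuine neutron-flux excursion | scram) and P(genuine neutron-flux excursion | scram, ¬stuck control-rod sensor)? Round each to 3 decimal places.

P(genuine neutron-flux excursion | scram) ≈ 0.623; P(genuine neutron-flux excursion | scram, ¬stuck control-rod sensor) ≈ 0.906

Under noisy-OR, P(scram | causes) = 1 − (1−0.04)·∏(1−qᵢ) over the active causes.
By total probability over the 4 (stuck control-rod sensor, genuine neutron-flux excursion) configurations:
  P(scram) = 0.04×0.7×0.66 + 0.75136×0.7×0.34 + 0.74464×0.3×0.66 + 0.933862×0.3×0.34
        = 0.018480 + 0.178824 + 0.147439 + 0.095254 = 0.439997
Configurations with genuine neutron-flux excursion contribute 0.274078, so
  P(genuine neutron-flux excursion | scram) = 0.274078 / 0.439997 ≈ 0.623

Now also conditioning on stuck control-rod sensor≠true:
Numerator (weight on configurations with genuine neutron-flux excursion): 0.75136·0.34 = 0.255462
Normalizer over all consistent configurations: 0.04·0.66 + 0.75136·0.34 = 0.281862
P(genuine neutron-flux excursion | scram, ¬stuck control-rod sensor) = 0.255462/0.281862 ≈ 0.906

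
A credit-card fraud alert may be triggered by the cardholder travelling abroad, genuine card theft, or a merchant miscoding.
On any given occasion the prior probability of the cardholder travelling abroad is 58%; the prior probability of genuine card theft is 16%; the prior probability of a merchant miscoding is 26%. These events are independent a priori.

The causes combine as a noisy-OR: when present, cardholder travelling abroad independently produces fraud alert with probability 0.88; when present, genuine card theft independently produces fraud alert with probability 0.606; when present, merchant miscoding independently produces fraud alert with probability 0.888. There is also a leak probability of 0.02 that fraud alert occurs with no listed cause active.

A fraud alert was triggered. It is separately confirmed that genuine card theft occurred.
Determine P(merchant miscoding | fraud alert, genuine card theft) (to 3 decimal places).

Under noisy-OR, P(fraud alert | causes) = 1 − (1−0.02)·∏(1−qᵢ) over the active causes.
Weight on merchant miscoding=true, given the evidence: 0.104478 + 0.150017 = 0.254495
Normalizer over all consistent configurations: 0.61388·0.42·0.74 + 0.956755·0.42·0.26 + 0.953666·0.58·0.74 + 0.994811·0.58·0.26 = 0.854602
P(merchant miscoding | fraud alert, genuine card theft) = 0.254495/0.854602 ≈ 0.298

P(merchant miscoding | fraud alert, genuine card theft) ≈ 0.298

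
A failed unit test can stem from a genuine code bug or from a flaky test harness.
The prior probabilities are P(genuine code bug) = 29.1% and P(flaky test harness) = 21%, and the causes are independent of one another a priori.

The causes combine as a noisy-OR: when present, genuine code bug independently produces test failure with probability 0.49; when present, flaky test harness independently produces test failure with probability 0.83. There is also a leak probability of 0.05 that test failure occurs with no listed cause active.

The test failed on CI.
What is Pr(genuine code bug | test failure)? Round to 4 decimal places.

Pr(genuine code bug | test failure) ≈ 0.5332

Under noisy-OR, P(test failure | causes) = 1 − (1−0.05)·∏(1−qᵢ) over the active causes.
Numerator (weight on configurations with genuine code bug): 0.118508 + 0.056077 = 0.174585
The normalizing constant is 0.05·0.709·0.79 + 0.8385·0.709·0.21 + 0.5155·0.291·0.79 + 0.917635·0.291·0.21 = 0.327435
Posterior = 0.174585 / 0.327435 ≈ 0.5332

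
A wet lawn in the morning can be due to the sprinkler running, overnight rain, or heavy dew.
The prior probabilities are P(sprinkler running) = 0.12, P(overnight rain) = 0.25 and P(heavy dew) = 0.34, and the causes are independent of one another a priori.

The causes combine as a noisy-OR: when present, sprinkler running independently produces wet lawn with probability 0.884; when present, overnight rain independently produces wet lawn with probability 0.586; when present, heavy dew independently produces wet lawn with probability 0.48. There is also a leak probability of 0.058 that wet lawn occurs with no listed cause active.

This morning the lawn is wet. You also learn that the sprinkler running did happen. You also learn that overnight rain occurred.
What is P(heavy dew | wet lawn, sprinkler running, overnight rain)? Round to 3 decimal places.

Under noisy-OR, P(wet lawn | causes) = 1 − (1−0.058)·∏(1−qᵢ) over the active causes.
Numerator (weight on configurations with heavy dew): 0.976476×0.34 = 0.332002
The normalizing constant is 0.954761×0.66 + 0.976476×0.34 = 0.962144
P(heavy dew | wet lawn, sprinkler running, overnight rain) = 0.332002/0.962144 ≈ 0.345

P(heavy dew | wet lawn, sprinkler running, overnight rain) ≈ 0.345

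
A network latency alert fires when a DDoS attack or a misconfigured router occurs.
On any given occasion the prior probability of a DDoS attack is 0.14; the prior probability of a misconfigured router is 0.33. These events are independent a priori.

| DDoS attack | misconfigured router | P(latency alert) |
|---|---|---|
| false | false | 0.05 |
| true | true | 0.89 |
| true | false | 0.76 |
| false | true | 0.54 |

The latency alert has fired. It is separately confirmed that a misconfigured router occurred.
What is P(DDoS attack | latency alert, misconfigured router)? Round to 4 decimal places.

P(DDoS attack | latency alert, misconfigured router) ≈ 0.2115

For the numerator, keep only DDoS attack=true terms: 0.89×0.14 = 0.124600
Denominator P(latency alert | misconfigured router): 0.54×0.86 + 0.89×0.14 = 0.589000
Posterior = 0.124600 / 0.589000 ≈ 0.2115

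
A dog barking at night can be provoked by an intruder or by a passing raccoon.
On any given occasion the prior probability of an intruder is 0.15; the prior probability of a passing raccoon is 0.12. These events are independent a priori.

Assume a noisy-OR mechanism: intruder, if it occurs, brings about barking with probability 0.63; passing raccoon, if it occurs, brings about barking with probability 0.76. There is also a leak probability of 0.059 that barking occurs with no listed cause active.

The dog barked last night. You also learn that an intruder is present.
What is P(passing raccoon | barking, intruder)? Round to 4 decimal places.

Under noisy-OR, P(barking | causes) = 1 − (1−0.059)·∏(1−qᵢ) over the active causes.
Weight on passing raccoon=true, given the evidence: 0.916439*0.12 = 0.109973
The normalizing constant is 0.65183*0.88 + 0.916439*0.12 = 0.683583
P(passing raccoon | barking, intruder) = 0.109973/0.683583 ≈ 0.1609

P(passing raccoon | barking, intruder) ≈ 0.1609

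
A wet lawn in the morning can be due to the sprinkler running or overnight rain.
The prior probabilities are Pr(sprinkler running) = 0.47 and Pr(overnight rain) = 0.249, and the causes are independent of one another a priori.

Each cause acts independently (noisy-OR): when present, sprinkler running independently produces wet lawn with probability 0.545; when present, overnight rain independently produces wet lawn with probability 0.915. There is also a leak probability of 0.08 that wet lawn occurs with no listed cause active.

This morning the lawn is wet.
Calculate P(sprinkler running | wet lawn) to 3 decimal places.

P(sprinkler running | wet lawn) ≈ 0.675

Under noisy-OR, P(wet lawn | causes) = 1 − (1−0.08)·∏(1−qᵢ) over the active causes.
P(wet lawn) = 0.08·0.53·0.751 + 0.9218·0.53·0.249 + 0.5814·0.47·0.751 + 0.964419·0.47·0.249 = 0.031842 + 0.121650 + 0.205217 + 0.112866 = 0.471575
The sprinkler running-present share is 0.205217 + 0.112866 = 0.318083.
So P(sprinkler running | wet lawn) = 0.318083/0.471575 ≈ 0.675.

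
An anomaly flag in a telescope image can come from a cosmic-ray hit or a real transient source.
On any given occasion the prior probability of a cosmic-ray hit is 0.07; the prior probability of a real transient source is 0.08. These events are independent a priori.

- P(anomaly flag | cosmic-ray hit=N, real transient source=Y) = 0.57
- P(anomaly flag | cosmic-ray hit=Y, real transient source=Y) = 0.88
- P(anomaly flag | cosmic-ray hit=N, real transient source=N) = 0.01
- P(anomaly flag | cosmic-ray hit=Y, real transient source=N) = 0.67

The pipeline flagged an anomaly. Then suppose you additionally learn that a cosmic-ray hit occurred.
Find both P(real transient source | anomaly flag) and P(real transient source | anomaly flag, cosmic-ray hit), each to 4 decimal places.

P(real transient source | anomaly flag) ≈ 0.4779; P(real transient source | anomaly flag, cosmic-ray hit) ≈ 0.1025

Numerator (weight on configurations with real transient source): 0.042408 + 0.004928 = 0.047336
The normalizing constant is 0.01·0.93·0.92 + 0.57·0.93·0.08 + 0.67·0.07·0.92 + 0.88·0.07·0.08 = 0.099040
Posterior = 0.047336 / 0.099040 ≈ 0.4779

Now condition on the additional information:
Weight on real transient source=true, given the evidence: 0.88·0.08 = 0.070400
Denominator P(anomaly flag | cosmic-ray hit): 0.67·0.92 + 0.88·0.08 = 0.686800
Posterior = 0.070400 / 0.686800 ≈ 0.1025
The drop from 0.4779 to 0.1025 is the explaining-away (discounting) effect.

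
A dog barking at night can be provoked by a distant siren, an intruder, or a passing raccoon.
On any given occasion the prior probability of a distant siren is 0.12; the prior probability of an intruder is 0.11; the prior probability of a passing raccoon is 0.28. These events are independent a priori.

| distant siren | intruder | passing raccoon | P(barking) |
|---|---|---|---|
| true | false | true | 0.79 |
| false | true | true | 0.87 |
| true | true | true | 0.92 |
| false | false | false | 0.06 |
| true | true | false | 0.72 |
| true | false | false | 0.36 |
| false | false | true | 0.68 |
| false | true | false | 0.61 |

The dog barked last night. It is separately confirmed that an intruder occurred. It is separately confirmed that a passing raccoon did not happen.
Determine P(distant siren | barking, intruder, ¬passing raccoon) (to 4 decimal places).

P(distant siren | barking, intruder, ¬passing raccoon) ≈ 0.1386

Numerator (weight on configurations with distant siren): 0.72·0.12 = 0.086400
Normalizer over all consistent configurations: 0.61·0.88 + 0.72·0.12 = 0.623200
Posterior = 0.086400 / 0.623200 ≈ 0.1386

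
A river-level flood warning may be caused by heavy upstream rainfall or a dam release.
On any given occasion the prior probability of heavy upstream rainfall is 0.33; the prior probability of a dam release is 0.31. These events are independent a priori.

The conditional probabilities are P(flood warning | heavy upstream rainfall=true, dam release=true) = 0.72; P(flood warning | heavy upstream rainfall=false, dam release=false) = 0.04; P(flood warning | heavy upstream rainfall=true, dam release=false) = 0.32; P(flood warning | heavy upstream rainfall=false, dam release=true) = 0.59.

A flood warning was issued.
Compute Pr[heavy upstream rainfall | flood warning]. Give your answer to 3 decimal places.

Numerator (weight on configurations with heavy upstream rainfall): 0.072864 + 0.073656 = 0.146520
Normalizer over all consistent configurations: 0.04×0.67×0.69 + 0.59×0.67×0.31 + 0.32×0.33×0.69 + 0.72×0.33×0.31 = 0.287555
P(heavy upstream rainfall | flood warning) = 0.146520/0.287555 ≈ 0.510

Pr[heavy upstream rainfall | flood warning] ≈ 0.510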